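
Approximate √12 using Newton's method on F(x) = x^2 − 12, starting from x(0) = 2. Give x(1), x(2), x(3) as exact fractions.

F'(x) = 2x.
F(2) = −8, F'(2) = 4, so x(1) = 2 − (−8)/4 = 4.
F(4) = 4, F'(4) = 8, so x(2) = 4 − 4/8 = 7/2.
F(7/2) = 1/4, F'(7/2) = 7, so x(3) = (7/2) − (1/4)/7 = 97/28.

x(1) = 4, x(2) = 7/2, x(3) = 97/28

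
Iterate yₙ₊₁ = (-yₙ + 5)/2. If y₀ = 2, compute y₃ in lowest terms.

13/8

y₁ = (-2 + 5)/2 = 3/2.
y₂ = (-(3/2) + 5)/2 = 7/4.
y₃ = (-(7/4) + 5)/2 = 13/8.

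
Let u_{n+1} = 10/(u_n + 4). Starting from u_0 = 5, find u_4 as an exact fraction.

u_1 = 10/(5 + 4) = 10/9.
u_2 = 10/(10/9 + 4) = 45/23.
u_3 = 10/(45/23 + 4) = 230/137.
u_4 = 10/(230/137 + 4) = 685/389.

685/389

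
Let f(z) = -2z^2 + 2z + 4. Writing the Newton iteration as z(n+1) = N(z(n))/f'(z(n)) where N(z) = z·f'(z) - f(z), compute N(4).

f'(z) = -4z + 2.
N(z) = z·f'(z) - f(z) = z·(-4z + 2) - (-2z^2 + 2z + 4) = -2z^2 - 4.
N(4) = -36.

-36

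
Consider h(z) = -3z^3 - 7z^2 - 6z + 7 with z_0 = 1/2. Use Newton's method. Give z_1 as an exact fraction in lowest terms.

h'(z) = -9z^2 - 14z - 6.
h(1/2) = 15/8, h'(1/2) = -61/4, so z_1 = (1/2) - (15/8)/(-61/4) = 38/61.

38/61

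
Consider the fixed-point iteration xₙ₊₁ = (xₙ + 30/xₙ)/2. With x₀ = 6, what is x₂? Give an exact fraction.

x₁ = (6 + 30/6)/2 = 11/2.
x₂ = (11/2 + 30/(11/2))/2 = 241/44.

241/44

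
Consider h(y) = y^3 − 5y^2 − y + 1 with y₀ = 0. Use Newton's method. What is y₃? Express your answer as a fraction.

8/21

h'(y) = 3y^2 − 10y − 1.
h(0) = 1, h'(0) = −1, so y₁ = 0 − 1/(−1) = 1.
h(1) = −4, h'(1) = −8, so y₂ = 1 − (−4)/(−8) = 1/2.
h(1/2) = −5/8, h'(1/2) = −21/4, so y₃ = (1/2) − (−5/8)/(−21/4) = 8/21.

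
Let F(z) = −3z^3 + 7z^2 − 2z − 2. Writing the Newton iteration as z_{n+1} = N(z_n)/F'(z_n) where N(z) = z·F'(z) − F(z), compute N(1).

3

F'(z) = −9z^2 + 14z − 2.
N(z) = z·F'(z) − F(z) = z·(−9z^2 + 14z − 2) − (−3z^3 + 7z^2 − 2z − 2) = −6z^3 + 7z^2 + 2.
N(1) = 3.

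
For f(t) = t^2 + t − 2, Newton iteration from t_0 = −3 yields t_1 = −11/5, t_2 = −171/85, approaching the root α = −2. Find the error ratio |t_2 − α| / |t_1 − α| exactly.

t_1 − α = −11/5 − (−2) = −11/5 + 2 = −1/5, so |t_1 − α| = 1/5.
t_2 − α = −171/85 − (−2) = −171/85 + 2 = −1/85, so |t_2 − α| = 1/85.
Ratio = (1/85) / (1/5) = 1/17.

1/17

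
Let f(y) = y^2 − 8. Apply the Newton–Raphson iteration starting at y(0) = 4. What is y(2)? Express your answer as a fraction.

17/6

f'(y) = 2y.
f(4) = 8, f'(4) = 8, so y(1) = 4 − 8/8 = 3.
f(3) = 1, f'(3) = 6, so y(2) = 3 − 1/6 = 17/6.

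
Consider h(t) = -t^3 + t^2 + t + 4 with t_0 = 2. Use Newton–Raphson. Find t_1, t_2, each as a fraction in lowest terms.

t_1 = 16/7, t_2 = 7772/3465

h'(t) = -3t^2 + 2t + 1.
h(2) = 2, h'(2) = -7, so t_1 = 2 - 2/(-7) = 16/7.
h(16/7) = -148/343, h'(16/7) = -495/49, so t_2 = (16/7) - (-148/343)/(-495/49) = 7772/3465.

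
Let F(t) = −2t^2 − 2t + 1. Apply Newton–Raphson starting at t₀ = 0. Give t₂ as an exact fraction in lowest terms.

3/8

F'(t) = −4t − 2.
F(0) = 1, F'(0) = −2, so t₁ = 0 − 1/(−2) = 1/2.
F(1/2) = −1/2, F'(1/2) = −4, so t₂ = (1/2) − (−1/2)/(−4) = 3/8.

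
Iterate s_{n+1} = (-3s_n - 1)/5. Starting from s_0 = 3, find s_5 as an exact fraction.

-46/125

s_1 = (-3·3 - 1)/5 = -2.
s_2 = (-3·(-2) - 1)/5 = 1.
s_3 = (-3·1 - 1)/5 = -4/5.
s_4 = (-3·(-4/5) - 1)/5 = 7/25.
s_5 = (-3·(7/25) - 1)/5 = -46/125.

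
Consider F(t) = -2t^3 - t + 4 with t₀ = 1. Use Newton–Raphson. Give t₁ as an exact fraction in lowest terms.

F'(t) = -6t^2 - 1.
F(1) = 1, F'(1) = -7, so t₁ = 1 - 1/(-7) = 8/7.

8/7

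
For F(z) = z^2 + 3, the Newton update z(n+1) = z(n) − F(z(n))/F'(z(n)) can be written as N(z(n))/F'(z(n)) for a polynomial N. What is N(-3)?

6

F'(z) = 2z.
N(z) = z·F'(z) − F(z) = z·(2z) − (z^2 + 3) = z^2 − 3.
N(-3) = 6.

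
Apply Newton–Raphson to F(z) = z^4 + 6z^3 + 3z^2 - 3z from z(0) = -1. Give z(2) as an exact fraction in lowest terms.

-2124/1835

F'(z) = 4z^3 + 18z^2 + 6z - 3.
F(-1) = 1, F'(-1) = 5, so z(1) = (-1) - 1/5 = -6/5.
F(-6/5) = -234/625, F'(-6/5) = 1101/125, so z(2) = (-6/5) - (-234/625)/(1101/125) = -2124/1835.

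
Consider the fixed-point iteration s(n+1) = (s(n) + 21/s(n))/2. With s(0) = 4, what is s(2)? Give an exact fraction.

2713/592

s(1) = (4 + 21/4)/2 = 37/8.
s(2) = (37/8 + 21/(37/8))/2 = 2713/592.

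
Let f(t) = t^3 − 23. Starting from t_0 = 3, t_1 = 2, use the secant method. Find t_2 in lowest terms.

f(3) = 4, f(2) = −15. t_2 = 2 − (−15)·(2 − 3)/((−15) − 4) = 53/19.

53/19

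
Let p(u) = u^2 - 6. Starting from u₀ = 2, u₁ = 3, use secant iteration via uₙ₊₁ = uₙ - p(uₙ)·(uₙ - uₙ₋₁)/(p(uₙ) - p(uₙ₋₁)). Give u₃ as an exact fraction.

p(2) = -2, p(3) = 3. u₂ = 3 - 3·(3 - 2)/(3 - (-2)) = 12/5.
p(3) = 3, p(12/5) = -6/25. u₃ = (12/5) - (-6/25)·((12/5) - 3)/((-6/25) - 3) = 22/9.

22/9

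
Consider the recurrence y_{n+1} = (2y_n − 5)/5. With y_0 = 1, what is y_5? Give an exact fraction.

y_1 = (2·1 − 5)/5 = −3/5.
y_2 = (2·(−3/5) − 5)/5 = −31/25.
y_3 = (2·(−31/25) − 5)/5 = −187/125.
y_4 = (2·(−187/125) − 5)/5 = −999/625.
y_5 = (2·(−999/625) − 5)/5 = −5123/3125.

−5123/3125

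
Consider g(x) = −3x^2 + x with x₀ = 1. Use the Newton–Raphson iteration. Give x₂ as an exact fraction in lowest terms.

27/65

g'(x) = −6x + 1.
g(1) = −2, g'(1) = −5, so x₁ = 1 − (−2)/(−5) = 3/5.
g(3/5) = −12/25, g'(3/5) = −13/5, so x₂ = (3/5) − (−12/25)/(−13/5) = 27/65.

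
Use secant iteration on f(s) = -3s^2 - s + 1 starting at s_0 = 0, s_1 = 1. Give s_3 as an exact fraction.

f(0) = 1, f(1) = -3. s_2 = 1 - (-3)·(1 - 0)/((-3) - 1) = 1/4.
f(1) = -3, f(1/4) = 9/16. s_3 = (1/4) - (9/16)·((1/4) - 1)/((9/16) - (-3)) = 7/19.

7/19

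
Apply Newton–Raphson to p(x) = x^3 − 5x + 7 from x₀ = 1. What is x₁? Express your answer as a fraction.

5/2

p'(x) = 3x^2 − 5.
p(1) = 3, p'(1) = −2, so x₁ = 1 − 3/(−2) = 5/2.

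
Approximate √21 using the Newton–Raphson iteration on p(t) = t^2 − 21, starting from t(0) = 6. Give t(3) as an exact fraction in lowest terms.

p'(t) = 2t.
p(6) = 15, p'(6) = 12, so t(1) = 6 − 15/12 = 19/4.
p(19/4) = 25/16, p'(19/4) = 19/2, so t(2) = (19/4) − (25/16)/(19/2) = 697/152.
p(697/152) = 625/23104, p'(697/152) = 697/76, so t(3) = (697/152) − (625/23104)/(697/76) = 970993/211888.

970993/211888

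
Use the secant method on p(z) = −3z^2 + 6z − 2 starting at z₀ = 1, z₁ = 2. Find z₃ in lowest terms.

p(1) = 1, p(2) = −2. z₂ = 2 − (−2)·(2 − 1)/((−2) − 1) = 4/3.
p(2) = −2, p(4/3) = 2/3. z₃ = (4/3) − (2/3)·((4/3) − 2)/((2/3) − (−2)) = 3/2.

3/2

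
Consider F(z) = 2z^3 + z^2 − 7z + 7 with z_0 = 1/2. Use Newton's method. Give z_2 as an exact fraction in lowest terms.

16463/21438

F'(z) = 6z^2 + 2z − 7.
F(1/2) = 4, F'(1/2) = −9/2, so z_1 = (1/2) − 4/(−9/2) = 25/18.
F(25/18) = 3328/729, F'(25/18) = 397/54, so z_2 = (25/18) − (3328/729)/(397/54) = 16463/21438.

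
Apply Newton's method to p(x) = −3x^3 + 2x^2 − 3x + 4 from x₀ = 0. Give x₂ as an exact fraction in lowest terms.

p'(x) = −9x^2 + 4x − 3.
p(0) = 4, p'(0) = −3, so x₁ = 0 − 4/(−3) = 4/3.
p(4/3) = −32/9, p'(4/3) = −41/3, so x₂ = (4/3) − (−32/9)/(−41/3) = 44/41.

44/41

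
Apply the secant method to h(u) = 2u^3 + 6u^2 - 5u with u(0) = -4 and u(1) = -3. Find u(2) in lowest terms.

h(-4) = -12, h(-3) = 15. u(2) = (-3) - 15·((-3) - (-4))/(15 - (-12)) = -32/9.

-32/9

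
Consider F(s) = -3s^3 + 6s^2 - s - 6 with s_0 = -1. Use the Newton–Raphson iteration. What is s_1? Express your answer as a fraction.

-9/11

F'(s) = -9s^2 + 12s - 1.
F(-1) = 4, F'(-1) = -22, so s_1 = (-1) - 4/(-22) = -9/11.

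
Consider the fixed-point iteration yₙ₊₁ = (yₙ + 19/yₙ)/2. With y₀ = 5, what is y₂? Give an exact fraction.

959/220

y₁ = (5 + 19/5)/2 = 22/5.
y₂ = (22/5 + 19/(22/5))/2 = 959/220.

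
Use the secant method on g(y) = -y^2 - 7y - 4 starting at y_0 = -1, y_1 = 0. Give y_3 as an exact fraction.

g(-1) = 2, g(0) = -4. y_2 = 0 - (-4)·(0 - (-1))/((-4) - 2) = -2/3.
g(0) = -4, g(-2/3) = 2/9. y_3 = (-2/3) - (2/9)·((-2/3) - 0)/((2/9) - (-4)) = -12/19.

-12/19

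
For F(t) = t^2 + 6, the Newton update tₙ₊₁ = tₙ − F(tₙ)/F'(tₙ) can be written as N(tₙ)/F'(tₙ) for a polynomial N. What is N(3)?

F'(t) = 2t.
N(t) = t·F'(t) − F(t) = t·(2t) − (t^2 + 6) = t^2 − 6.
N(3) = 3.

3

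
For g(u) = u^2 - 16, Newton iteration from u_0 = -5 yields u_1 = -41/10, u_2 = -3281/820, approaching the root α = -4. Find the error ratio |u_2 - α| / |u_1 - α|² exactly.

5/41

u_1 - α = -41/10 - (-4) = -41/10 + 4 = -1/10, so |u_1 - α| = 1/10.
u_2 - α = -3281/820 - (-4) = -3281/820 + 4 = -1/820, so |u_2 - α| = 1/820.
|u_1 - α|² = 1/100.
Ratio = (1/820) / (1/100) = 5/41.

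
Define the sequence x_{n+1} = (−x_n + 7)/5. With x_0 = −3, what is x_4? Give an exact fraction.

29/25

x_1 = (−(−3) + 7)/5 = 2.
x_2 = (−2 + 7)/5 = 1.
x_3 = (−1 + 7)/5 = 6/5.
x_4 = (−(6/5) + 7)/5 = 29/25.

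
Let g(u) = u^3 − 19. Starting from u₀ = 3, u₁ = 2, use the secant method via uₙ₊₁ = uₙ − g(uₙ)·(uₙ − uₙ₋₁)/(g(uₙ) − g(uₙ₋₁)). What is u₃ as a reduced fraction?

g(3) = 8, g(2) = −11. u₂ = 2 − (−11)·(2 − 3)/((−11) − 8) = 49/19.
g(2) = −11, g(49/19) = −12672/6859. u₃ = (49/19) − (−12672/6859)·((49/19) − 2)/((−12672/6859) − (−11)) = 15385/5707.

15385/5707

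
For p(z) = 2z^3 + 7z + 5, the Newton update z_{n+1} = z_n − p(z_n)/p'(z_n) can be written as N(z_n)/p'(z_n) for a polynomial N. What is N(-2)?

−37

p'(z) = 6z^2 + 7.
N(z) = z·p'(z) − p(z) = z·(6z^2 + 7) − (2z^3 + 7z + 5) = 4z^3 − 5.
N(-2) = −37.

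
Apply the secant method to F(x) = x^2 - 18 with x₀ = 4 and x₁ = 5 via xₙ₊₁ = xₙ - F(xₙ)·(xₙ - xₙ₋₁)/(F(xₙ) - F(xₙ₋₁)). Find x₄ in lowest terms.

13411/3161

F(4) = -2, F(5) = 7. x₂ = 5 - 7·(5 - 4)/(7 - (-2)) = 38/9.
F(5) = 7, F(38/9) = -14/81. x₃ = (38/9) - (-14/81)·((38/9) - 5)/((-14/81) - 7) = 352/83.
F(38/9) = -14/81, F(352/83) = -98/6889. x₄ = (352/83) - (-98/6889)·((352/83) - (38/9))/((-98/6889) - (-14/81)) = 13411/3161.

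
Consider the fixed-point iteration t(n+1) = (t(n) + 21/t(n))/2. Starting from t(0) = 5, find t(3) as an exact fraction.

277727/60605

t(1) = (5 + 21/5)/2 = 23/5.
t(2) = (23/5 + 21/(23/5))/2 = 527/115.
t(3) = (527/115 + 21/(527/115))/2 = 277727/60605.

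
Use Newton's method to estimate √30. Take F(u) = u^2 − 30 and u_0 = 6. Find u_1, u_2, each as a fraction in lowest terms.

u_1 = 11/2, u_2 = 241/44

F'(u) = 2u.
F(6) = 6, F'(6) = 12, so u_1 = 6 − 6/12 = 11/2.
F(11/2) = 1/4, F'(11/2) = 11, so u_2 = (11/2) − (1/4)/11 = 241/44.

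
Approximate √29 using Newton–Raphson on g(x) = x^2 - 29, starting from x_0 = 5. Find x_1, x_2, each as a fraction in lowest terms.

x_1 = 27/5, x_2 = 727/135

g'(x) = 2x.
g(5) = -4, g'(5) = 10, so x_1 = 5 - (-4)/10 = 27/5.
g(27/5) = 4/25, g'(27/5) = 54/5, so x_2 = (27/5) - (4/25)/(54/5) = 727/135.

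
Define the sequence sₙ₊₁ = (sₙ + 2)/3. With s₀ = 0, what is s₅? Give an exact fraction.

s₁ = (0 + 2)/3 = 2/3.
s₂ = ((2/3) + 2)/3 = 8/9.
s₃ = ((8/9) + 2)/3 = 26/27.
s₄ = ((26/27) + 2)/3 = 80/81.
s₅ = ((80/81) + 2)/3 = 242/243.

242/243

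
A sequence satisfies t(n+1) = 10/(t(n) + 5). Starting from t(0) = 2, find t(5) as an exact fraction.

t(1) = 10/(2 + 5) = 10/7.
t(2) = 10/(10/7 + 5) = 14/9.
t(3) = 10/(14/9 + 5) = 90/59.
t(4) = 10/(90/59 + 5) = 118/77.
t(5) = 10/(118/77 + 5) = 770/503.

770/503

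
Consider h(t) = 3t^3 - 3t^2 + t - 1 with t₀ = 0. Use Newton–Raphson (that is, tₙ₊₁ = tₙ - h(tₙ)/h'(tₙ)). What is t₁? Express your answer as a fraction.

1

h'(t) = 9t^2 - 6t + 1.
h(0) = -1, h'(0) = 1, so t₁ = 0 - (-1)/1 = 1.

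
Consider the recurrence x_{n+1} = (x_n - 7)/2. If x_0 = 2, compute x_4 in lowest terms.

-103/16

x_1 = (2 - 7)/2 = -5/2.
x_2 = ((-5/2) - 7)/2 = -19/4.
x_3 = ((-19/4) - 7)/2 = -47/8.
x_4 = ((-47/8) - 7)/2 = -103/16.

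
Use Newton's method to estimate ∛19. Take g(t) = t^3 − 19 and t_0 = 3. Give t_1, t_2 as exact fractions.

g'(t) = 3t^2.
g(3) = 8, g'(3) = 27, so t_1 = 3 − 8/27 = 73/27.
g(73/27) = 15040/19683, g'(73/27) = 5329/243, so t_2 = (73/27) − (15040/19683)/(5329/243) = 1152011/431649.

t_1 = 73/27, t_2 = 1152011/431649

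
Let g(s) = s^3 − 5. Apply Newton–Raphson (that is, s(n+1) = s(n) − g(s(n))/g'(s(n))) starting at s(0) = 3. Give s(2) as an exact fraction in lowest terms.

509173/281961

g'(s) = 3s^2.
g(3) = 22, g'(3) = 27, so s(1) = 3 − 22/27 = 59/27.
g(59/27) = 106964/19683, g'(59/27) = 3481/243, so s(2) = (59/27) − (106964/19683)/(3481/243) = 509173/281961.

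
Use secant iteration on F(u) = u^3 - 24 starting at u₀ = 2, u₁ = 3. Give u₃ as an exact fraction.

F(2) = -16, F(3) = 3. u₂ = 3 - 3·(3 - 2)/(3 - (-16)) = 54/19.
F(3) = 3, F(54/19) = -7152/6859. u₃ = (54/19) - (-7152/6859)·((54/19) - 3)/((-7152/6859) - 3) = 8882/3081.

8882/3081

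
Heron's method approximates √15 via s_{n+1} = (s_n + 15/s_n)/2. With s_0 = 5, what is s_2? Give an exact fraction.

s_1 = (5 + 15/5)/2 = 4.
s_2 = (4 + 15/4)/2 = 31/8.

31/8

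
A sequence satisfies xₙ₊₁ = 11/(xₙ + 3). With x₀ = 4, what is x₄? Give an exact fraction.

1903/871

x₁ = 11/(4 + 3) = 11/7.
x₂ = 11/(11/7 + 3) = 77/32.
x₃ = 11/(77/32 + 3) = 352/173.
x₄ = 11/(352/173 + 3) = 1903/871.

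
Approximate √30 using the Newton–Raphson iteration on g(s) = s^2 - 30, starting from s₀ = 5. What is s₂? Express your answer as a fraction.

g'(s) = 2s.
g(5) = -5, g'(5) = 10, so s₁ = 5 - (-5)/10 = 11/2.
g(11/2) = 1/4, g'(11/2) = 11, so s₂ = (11/2) - (1/4)/11 = 241/44.

241/44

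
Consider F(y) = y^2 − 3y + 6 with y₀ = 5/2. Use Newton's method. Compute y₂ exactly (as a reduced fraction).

383/176

F'(y) = 2y − 3.
F(5/2) = 19/4, F'(5/2) = 2, so y₁ = (5/2) − (19/4)/2 = 1/8.
F(1/8) = 361/64, F'(1/8) = −11/4, so y₂ = (1/8) − (361/64)/(−11/4) = 383/176.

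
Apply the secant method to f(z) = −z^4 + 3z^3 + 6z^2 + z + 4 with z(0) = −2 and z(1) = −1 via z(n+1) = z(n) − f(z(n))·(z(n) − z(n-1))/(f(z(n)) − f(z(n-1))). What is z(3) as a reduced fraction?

f(−2) = −14, f(−1) = 5. z(2) = (−1) − 5·((−1) − (−2))/(5 − (−14)) = −24/19.
f(−1) = 5, f(−24/19) = 484540/130321. z(3) = (−24/19) − (484540/130321)·((−24/19) − (−1))/((484540/130321) − 5) = −67708/33413.

−67708/33413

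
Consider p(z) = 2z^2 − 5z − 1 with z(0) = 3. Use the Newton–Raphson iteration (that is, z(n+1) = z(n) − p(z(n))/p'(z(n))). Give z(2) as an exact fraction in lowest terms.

771/287

p'(z) = 4z − 5.
p(3) = 2, p'(3) = 7, so z(1) = 3 − 2/7 = 19/7.
p(19/7) = 8/49, p'(19/7) = 41/7, so z(2) = (19/7) − (8/49)/(41/7) = 771/287.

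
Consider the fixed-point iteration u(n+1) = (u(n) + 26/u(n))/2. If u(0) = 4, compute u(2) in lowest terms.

857/168

u(1) = (4 + 26/4)/2 = 21/4.
u(2) = (21/4 + 26/(21/4))/2 = 857/168.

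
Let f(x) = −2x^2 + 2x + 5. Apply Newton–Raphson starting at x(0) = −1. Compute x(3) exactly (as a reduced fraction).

−55321/47760

f'(x) = −4x + 2.
f(−1) = 1, f'(−1) = 6, so x(1) = (−1) − 1/6 = −7/6.
f(−7/6) = −1/18, f'(−7/6) = 20/3, so x(2) = (−7/6) − (−1/18)/(20/3) = −139/120.
f(−139/120) = −1/7200, f'(−139/120) = 199/30, so x(3) = (−139/120) − (−1/7200)/(199/30) = −55321/47760.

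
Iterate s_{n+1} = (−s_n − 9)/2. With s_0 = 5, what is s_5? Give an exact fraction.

−13/4

s_1 = (−5 − 9)/2 = −7.
s_2 = (−(−7) − 9)/2 = −1.
s_3 = (−(−1) − 9)/2 = −4.
s_4 = (−(−4) − 9)/2 = −5/2.
s_5 = (−(−5/2) − 9)/2 = −13/4.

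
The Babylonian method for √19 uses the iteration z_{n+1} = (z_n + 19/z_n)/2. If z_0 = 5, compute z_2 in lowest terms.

959/220

z_1 = (5 + 19/5)/2 = 22/5.
z_2 = (22/5 + 19/(22/5))/2 = 959/220.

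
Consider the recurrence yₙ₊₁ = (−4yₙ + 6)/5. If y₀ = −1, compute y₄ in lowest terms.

−2/125

y₁ = (−4·(−1) + 6)/5 = 2.
y₂ = (−4·2 + 6)/5 = −2/5.
y₃ = (−4·(−2/5) + 6)/5 = 38/25.
y₄ = (−4·(38/25) + 6)/5 = −2/125.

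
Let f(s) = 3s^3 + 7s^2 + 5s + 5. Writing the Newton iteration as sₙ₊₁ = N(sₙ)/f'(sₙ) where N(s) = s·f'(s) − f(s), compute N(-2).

f'(s) = 9s^2 + 14s + 5.
N(s) = s·f'(s) − f(s) = s·(9s^2 + 14s + 5) − (3s^3 + 7s^2 + 5s + 5) = 6s^3 + 7s^2 − 5.
N(-2) = −25.

−25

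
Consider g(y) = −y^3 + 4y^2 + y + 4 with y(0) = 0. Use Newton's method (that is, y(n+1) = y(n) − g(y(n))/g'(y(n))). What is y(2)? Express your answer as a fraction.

g'(y) = −3y^2 + 8y + 1.
g(0) = 4, g'(0) = 1, so y(1) = 0 − 4/1 = −4.
g(−4) = 128, g'(−4) = −79, so y(2) = (−4) − 128/(−79) = −188/79.

−188/79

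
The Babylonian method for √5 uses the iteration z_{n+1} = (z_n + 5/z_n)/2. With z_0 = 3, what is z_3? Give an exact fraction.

z_1 = (3 + 5/3)/2 = 7/3.
z_2 = (7/3 + 5/(7/3))/2 = 47/21.
z_3 = (47/21 + 5/(47/21))/2 = 2207/987.

2207/987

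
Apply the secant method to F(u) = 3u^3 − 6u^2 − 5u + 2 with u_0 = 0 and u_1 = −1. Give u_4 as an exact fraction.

F(0) = 2, F(−1) = −2. u_2 = (−1) − (−2)·((−1) − 0)/((−2) − 2) = −1/2.
F(−1) = −2, F(−1/2) = 21/8. u_3 = (−1/2) − (21/8)·((−1/2) − (−1))/((21/8) − (−2)) = −29/37.
F(−1/2) = 21/8, F(−29/37) = 39942/50653. u_4 = (−29/37) − (39942/50653)·((−29/37) − (−1/2))/((39942/50653) − (21/8)) = −32093/35437.

−32093/35437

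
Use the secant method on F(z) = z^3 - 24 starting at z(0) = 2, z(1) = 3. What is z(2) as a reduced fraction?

F(2) = -16, F(3) = 3. z(2) = 3 - 3·(3 - 2)/(3 - (-16)) = 54/19.

54/19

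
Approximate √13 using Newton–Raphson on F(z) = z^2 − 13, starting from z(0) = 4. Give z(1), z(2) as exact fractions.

z(1) = 29/8, z(2) = 1673/464

F'(z) = 2z.
F(4) = 3, F'(4) = 8, so z(1) = 4 − 3/8 = 29/8.
F(29/8) = 9/64, F'(29/8) = 29/4, so z(2) = (29/8) − (9/64)/(29/4) = 1673/464.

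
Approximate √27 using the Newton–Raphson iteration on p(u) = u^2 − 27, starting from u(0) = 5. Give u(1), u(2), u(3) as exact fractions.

p'(u) = 2u.
p(5) = −2, p'(5) = 10, so u(1) = 5 − (−2)/10 = 26/5.
p(26/5) = 1/25, p'(26/5) = 52/5, so u(2) = (26/5) − (1/25)/(52/5) = 1351/260.
p(1351/260) = 1/67600, p'(1351/260) = 1351/130, so u(3) = (1351/260) − (1/67600)/(1351/130) = 3650401/702520.

u(1) = 26/5, u(2) = 1351/260, u(3) = 3650401/702520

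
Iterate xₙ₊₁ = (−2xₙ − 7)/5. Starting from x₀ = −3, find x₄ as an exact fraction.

x₁ = (−2·(−3) − 7)/5 = −1/5.
x₂ = (−2·(−1/5) − 7)/5 = −33/25.
x₃ = (−2·(−33/25) − 7)/5 = −109/125.
x₄ = (−2·(−109/125) − 7)/5 = −657/625.

−657/625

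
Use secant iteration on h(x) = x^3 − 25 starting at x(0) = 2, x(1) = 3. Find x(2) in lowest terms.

h(2) = −17, h(3) = 2. x(2) = 3 − 2·(3 − 2)/(2 − (−17)) = 55/19.

55/19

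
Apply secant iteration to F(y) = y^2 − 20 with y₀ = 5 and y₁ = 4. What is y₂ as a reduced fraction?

F(5) = 5, F(4) = −4. y₂ = 4 − (−4)·(4 − 5)/((−4) − 5) = 40/9.

40/9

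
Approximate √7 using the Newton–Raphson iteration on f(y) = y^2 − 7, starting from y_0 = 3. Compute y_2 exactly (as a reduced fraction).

f'(y) = 2y.
f(3) = 2, f'(3) = 6, so y_1 = 3 − 2/6 = 8/3.
f(8/3) = 1/9, f'(8/3) = 16/3, so y_2 = (8/3) − (1/9)/(16/3) = 127/48.

127/48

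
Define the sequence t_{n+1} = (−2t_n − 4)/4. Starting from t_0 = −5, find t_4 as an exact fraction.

−15/16

t_1 = (−2·(−5) − 4)/4 = 3/2.
t_2 = (−2·(3/2) − 4)/4 = −7/4.
t_3 = (−2·(−7/4) − 4)/4 = −1/8.
t_4 = (−2·(−1/8) − 4)/4 = −15/16.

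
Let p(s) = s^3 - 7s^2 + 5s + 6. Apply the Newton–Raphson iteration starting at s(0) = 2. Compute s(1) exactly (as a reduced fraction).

p'(s) = 3s^2 - 14s + 5.
p(2) = -4, p'(2) = -11, so s(1) = 2 - (-4)/(-11) = 18/11.

18/11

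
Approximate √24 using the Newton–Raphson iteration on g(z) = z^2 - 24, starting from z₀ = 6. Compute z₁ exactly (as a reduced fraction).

g'(z) = 2z.
g(6) = 12, g'(6) = 12, so z₁ = 6 - 12/12 = 5.

5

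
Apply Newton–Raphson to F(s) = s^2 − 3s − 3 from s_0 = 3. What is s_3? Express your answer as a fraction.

F'(s) = 2s − 3.
F(3) = −3, F'(3) = 3, so s_1 = 3 − (−3)/3 = 4.
F(4) = 1, F'(4) = 5, so s_2 = 4 − 1/5 = 19/5.
F(19/5) = 1/25, F'(19/5) = 23/5, so s_3 = (19/5) − (1/25)/(23/5) = 436/115.

436/115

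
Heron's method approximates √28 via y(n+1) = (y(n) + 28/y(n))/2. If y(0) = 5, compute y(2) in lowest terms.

5609/1060

y(1) = (5 + 28/5)/2 = 53/10.
y(2) = (53/10 + 28/(53/10))/2 = 5609/1060.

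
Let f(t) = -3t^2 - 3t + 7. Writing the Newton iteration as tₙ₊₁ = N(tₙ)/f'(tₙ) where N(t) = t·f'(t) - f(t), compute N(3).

f'(t) = -6t - 3.
N(t) = t·f'(t) - f(t) = t·(-6t - 3) - (-3t^2 - 3t + 7) = -3t^2 - 7.
N(3) = -34.

-34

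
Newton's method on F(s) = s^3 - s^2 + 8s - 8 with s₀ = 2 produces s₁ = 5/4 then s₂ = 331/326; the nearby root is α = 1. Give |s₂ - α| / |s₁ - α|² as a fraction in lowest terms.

s₁ - α = 5/4 - 1 = 1/4, so |s₁ - α| = 1/4.
s₂ - α = 331/326 - 1 = 5/326, so |s₂ - α| = 5/326.
|s₁ - α|² = 1/16.
Ratio = (5/326) / (1/16) = 40/163.

40/163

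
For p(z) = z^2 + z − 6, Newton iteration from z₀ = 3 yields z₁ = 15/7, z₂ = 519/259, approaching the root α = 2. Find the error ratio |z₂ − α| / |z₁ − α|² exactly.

z₁ − α = 15/7 − 2 = 1/7, so |z₁ − α| = 1/7.
z₂ − α = 519/259 − 2 = 1/259, so |z₂ − α| = 1/259.
|z₁ − α|² = 1/49.
Ratio = (1/259) / (1/49) = 7/37.

7/37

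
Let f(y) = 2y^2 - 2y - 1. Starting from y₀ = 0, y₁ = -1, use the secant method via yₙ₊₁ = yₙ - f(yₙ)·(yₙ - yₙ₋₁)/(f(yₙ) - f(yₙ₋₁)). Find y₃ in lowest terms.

-1/3

f(0) = -1, f(-1) = 3. y₂ = (-1) - 3·((-1) - 0)/(3 - (-1)) = -1/4.
f(-1) = 3, f(-1/4) = -3/8. y₃ = (-1/4) - (-3/8)·((-1/4) - (-1))/((-3/8) - 3) = -1/3.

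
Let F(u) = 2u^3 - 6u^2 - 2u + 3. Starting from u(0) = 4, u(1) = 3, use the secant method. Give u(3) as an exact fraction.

F(4) = 27, F(3) = -3. u(2) = 3 - (-3)·(3 - 4)/((-3) - 27) = 31/10.
F(3) = -3, F(31/10) = -639/500. u(3) = (31/10) - (-639/500)·((31/10) - 3)/((-639/500) - (-3)) = 911/287.

911/287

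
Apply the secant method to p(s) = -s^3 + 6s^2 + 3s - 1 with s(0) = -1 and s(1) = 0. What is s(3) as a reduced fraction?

p(-1) = 3, p(0) = -1. s(2) = 0 - (-1)·(0 - (-1))/((-1) - 3) = -1/4.
p(0) = -1, p(-1/4) = -87/64. s(3) = (-1/4) - (-87/64)·((-1/4) - 0)/((-87/64) - (-1)) = 16/23.

16/23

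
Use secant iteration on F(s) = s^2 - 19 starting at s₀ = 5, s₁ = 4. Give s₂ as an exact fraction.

F(5) = 6, F(4) = -3. s₂ = 4 - (-3)·(4 - 5)/((-3) - 6) = 13/3.

13/3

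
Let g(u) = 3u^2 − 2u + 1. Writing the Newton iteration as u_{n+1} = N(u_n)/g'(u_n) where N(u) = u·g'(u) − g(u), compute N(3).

g'(u) = 6u − 2.
N(u) = u·g'(u) − g(u) = u·(6u − 2) − (3u^2 − 2u + 1) = 3u^2 − 1.
N(3) = 26.

26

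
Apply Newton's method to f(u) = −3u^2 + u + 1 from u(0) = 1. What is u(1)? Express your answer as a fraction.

4/5

f'(u) = −6u + 1.
f(1) = −1, f'(1) = −5, so u(1) = 1 − (−1)/(−5) = 4/5.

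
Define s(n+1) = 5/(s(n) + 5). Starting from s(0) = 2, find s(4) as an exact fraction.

47/55

s(1) = 5/(2 + 5) = 5/7.
s(2) = 5/(5/7 + 5) = 7/8.
s(3) = 5/(7/8 + 5) = 40/47.
s(4) = 5/(40/47 + 5) = 47/55.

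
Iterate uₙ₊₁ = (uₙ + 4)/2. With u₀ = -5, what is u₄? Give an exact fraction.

u₁ = ((-5) + 4)/2 = -1/2.
u₂ = ((-1/2) + 4)/2 = 7/4.
u₃ = ((7/4) + 4)/2 = 23/8.
u₄ = ((23/8) + 4)/2 = 55/16.

55/16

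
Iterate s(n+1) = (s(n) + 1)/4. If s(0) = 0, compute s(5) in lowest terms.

s(1) = (0 + 1)/4 = 1/4.
s(2) = ((1/4) + 1)/4 = 5/16.
s(3) = ((5/16) + 1)/4 = 21/64.
s(4) = ((21/64) + 1)/4 = 85/256.
s(5) = ((85/256) + 1)/4 = 341/1024.

341/1024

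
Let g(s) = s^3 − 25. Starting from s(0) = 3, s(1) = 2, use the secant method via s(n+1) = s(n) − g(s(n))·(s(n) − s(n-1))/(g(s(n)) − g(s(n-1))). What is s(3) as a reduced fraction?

19255/6559

g(3) = 2, g(2) = −17. s(2) = 2 − (−17)·(2 − 3)/((−17) − 2) = 55/19.
g(2) = −17, g(55/19) = −5100/6859. s(3) = (55/19) − (−5100/6859)·((55/19) − 2)/((−5100/6859) − (−17)) = 19255/6559.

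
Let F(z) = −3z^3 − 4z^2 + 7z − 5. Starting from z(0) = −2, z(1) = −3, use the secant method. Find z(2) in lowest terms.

F(−2) = −11, F(−3) = 19. z(2) = (−3) − 19·((−3) − (−2))/(19 − (−11)) = −71/30.

−71/30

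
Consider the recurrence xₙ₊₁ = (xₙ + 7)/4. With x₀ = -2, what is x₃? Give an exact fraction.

145/64

x₁ = ((-2) + 7)/4 = 5/4.
x₂ = ((5/4) + 7)/4 = 33/16.
x₃ = ((33/16) + 7)/4 = 145/64.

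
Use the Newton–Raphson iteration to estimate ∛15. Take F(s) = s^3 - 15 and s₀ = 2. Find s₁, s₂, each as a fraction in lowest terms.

F'(s) = 3s^2.
F(2) = -7, F'(2) = 12, so s₁ = 2 - (-7)/12 = 31/12.
F(31/12) = 3871/1728, F'(31/12) = 961/48, so s₂ = (31/12) - (3871/1728)/(961/48) = 42751/17298.

s₁ = 31/12, s₂ = 42751/17298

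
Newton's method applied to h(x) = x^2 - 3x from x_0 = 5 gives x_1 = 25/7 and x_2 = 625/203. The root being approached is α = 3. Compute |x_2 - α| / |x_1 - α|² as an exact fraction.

x_1 - α = 25/7 - 3 = 4/7, so |x_1 - α| = 4/7.
x_2 - α = 625/203 - 3 = 16/203, so |x_2 - α| = 16/203.
|x_1 - α|² = 16/49.
Ratio = (16/203) / (16/49) = 7/29.

7/29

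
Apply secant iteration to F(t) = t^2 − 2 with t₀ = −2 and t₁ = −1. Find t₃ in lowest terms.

−10/7

F(−2) = 2, F(−1) = −1. t₂ = (−1) − (−1)·((−1) − (−2))/((−1) − 2) = −4/3.
F(−1) = −1, F(−4/3) = −2/9. t₃ = (−4/3) − (−2/9)·((−4/3) − (−1))/((−2/9) − (−1)) = −10/7.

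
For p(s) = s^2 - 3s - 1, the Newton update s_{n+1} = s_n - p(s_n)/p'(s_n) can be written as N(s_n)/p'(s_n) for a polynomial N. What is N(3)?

p'(s) = 2s - 3.
N(s) = s·p'(s) - p(s) = s·(2s - 3) - (s^2 - 3s - 1) = s^2 + 1.
N(3) = 10.

10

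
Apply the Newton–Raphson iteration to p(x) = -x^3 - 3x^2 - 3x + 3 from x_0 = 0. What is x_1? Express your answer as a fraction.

p'(x) = -3x^2 - 6x - 3.
p(0) = 3, p'(0) = -3, so x_1 = 0 - 3/(-3) = 1.

1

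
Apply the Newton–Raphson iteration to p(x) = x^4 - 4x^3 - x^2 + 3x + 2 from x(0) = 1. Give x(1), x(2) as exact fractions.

x(1) = 8/7, x(2) = 24322/21581

p'(x) = 4x^3 - 12x^2 - 2x + 3.
p(1) = 1, p'(1) = -7, so x(1) = 1 - 1/(-7) = 8/7.
p(8/7) = -342/2401, p'(8/7) = -3083/343, so x(2) = (8/7) - (-342/2401)/(-3083/343) = 24322/21581.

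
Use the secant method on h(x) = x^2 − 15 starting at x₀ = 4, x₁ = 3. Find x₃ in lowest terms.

31/8

h(4) = 1, h(3) = −6. x₂ = 3 − (−6)·(3 − 4)/((−6) − 1) = 27/7.
h(3) = −6, h(27/7) = −6/49. x₃ = (27/7) − (−6/49)·((27/7) − 3)/((−6/49) − (−6)) = 31/8.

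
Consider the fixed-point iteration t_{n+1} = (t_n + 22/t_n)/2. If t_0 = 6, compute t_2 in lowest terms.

t_1 = (6 + 22/6)/2 = 29/6.
t_2 = (29/6 + 22/(29/6))/2 = 1633/348.

1633/348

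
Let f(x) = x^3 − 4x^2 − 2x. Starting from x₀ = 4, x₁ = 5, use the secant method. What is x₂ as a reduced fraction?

100/23

f(4) = −8, f(5) = 15. x₂ = 5 − 15·(5 − 4)/(15 − (−8)) = 100/23.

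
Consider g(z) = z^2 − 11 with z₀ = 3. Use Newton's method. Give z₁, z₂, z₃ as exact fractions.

z₁ = 10/3, z₂ = 199/60, z₃ = 79201/23880

g'(z) = 2z.
g(3) = −2, g'(3) = 6, so z₁ = 3 − (−2)/6 = 10/3.
g(10/3) = 1/9, g'(10/3) = 20/3, so z₂ = (10/3) − (1/9)/(20/3) = 199/60.
g(199/60) = 1/3600, g'(199/60) = 199/30, so z₃ = (199/60) − (1/3600)/(199/30) = 79201/23880.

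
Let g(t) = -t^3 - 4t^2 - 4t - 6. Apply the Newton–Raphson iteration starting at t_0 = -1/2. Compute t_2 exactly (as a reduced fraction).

-496/95

g'(t) = -3t^2 - 8t - 4.
g(-1/2) = -39/8, g'(-1/2) = -3/4, so t_1 = (-1/2) - (-39/8)/(-3/4) = -7.
g(-7) = 169, g'(-7) = -95, so t_2 = (-7) - 169/(-95) = -496/95.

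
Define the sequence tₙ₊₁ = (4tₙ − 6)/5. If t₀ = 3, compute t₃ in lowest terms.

−174/125

t₁ = (4·3 − 6)/5 = 6/5.
t₂ = (4·(6/5) − 6)/5 = −6/25.
t₃ = (4·(−6/25) − 6)/5 = −174/125.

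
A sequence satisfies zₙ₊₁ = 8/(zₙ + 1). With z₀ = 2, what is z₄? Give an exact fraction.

z₁ = 8/(2 + 1) = 8/3.
z₂ = 8/(8/3 + 1) = 24/11.
z₃ = 8/(24/11 + 1) = 88/35.
z₄ = 8/(88/35 + 1) = 280/123.

280/123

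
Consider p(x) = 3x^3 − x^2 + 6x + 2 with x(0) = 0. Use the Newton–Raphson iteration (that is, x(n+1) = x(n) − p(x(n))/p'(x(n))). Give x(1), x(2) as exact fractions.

p'(x) = 9x^2 − 2x + 6.
p(0) = 2, p'(0) = 6, so x(1) = 0 − 2/6 = −1/3.
p(−1/3) = −2/9, p'(−1/3) = 23/3, so x(2) = (−1/3) − (−2/9)/(23/3) = −7/23.

x(1) = −1/3, x(2) = −7/23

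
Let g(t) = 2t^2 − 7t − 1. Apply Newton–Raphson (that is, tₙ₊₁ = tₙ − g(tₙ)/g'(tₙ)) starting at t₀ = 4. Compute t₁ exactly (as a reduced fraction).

g'(t) = 4t − 7.
g(4) = 3, g'(4) = 9, so t₁ = 4 − 3/9 = 11/3.

11/3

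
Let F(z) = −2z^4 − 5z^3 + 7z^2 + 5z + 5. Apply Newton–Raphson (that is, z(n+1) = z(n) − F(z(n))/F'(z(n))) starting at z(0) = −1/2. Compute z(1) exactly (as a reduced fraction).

1/2

F'(z) = −8z^3 − 15z^2 + 14z + 5.
F(−1/2) = 19/4, F'(−1/2) = −19/4, so z(1) = (−1/2) − (19/4)/(−19/4) = 1/2.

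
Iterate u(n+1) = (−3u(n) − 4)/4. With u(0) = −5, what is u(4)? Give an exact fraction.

−505/256

u(1) = (−3·(−5) − 4)/4 = 11/4.
u(2) = (−3·(11/4) − 4)/4 = −49/16.
u(3) = (−3·(−49/16) − 4)/4 = 83/64.
u(4) = (−3·(83/64) − 4)/4 = −505/256.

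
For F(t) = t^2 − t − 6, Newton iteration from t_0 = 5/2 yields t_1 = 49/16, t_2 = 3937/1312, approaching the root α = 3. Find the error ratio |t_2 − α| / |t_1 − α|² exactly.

t_1 − α = 49/16 − 3 = 1/16, so |t_1 − α| = 1/16.
t_2 − α = 3937/1312 − 3 = 1/1312, so |t_2 − α| = 1/1312.
|t_1 − α|² = 1/256.
Ratio = (1/1312) / (1/256) = 8/41.

8/41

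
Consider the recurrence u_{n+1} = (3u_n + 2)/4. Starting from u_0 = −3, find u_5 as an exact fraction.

u_1 = (3·(−3) + 2)/4 = −7/4.
u_2 = (3·(−7/4) + 2)/4 = −13/16.
u_3 = (3·(−13/16) + 2)/4 = −7/64.
u_4 = (3·(−7/64) + 2)/4 = 107/256.
u_5 = (3·(107/256) + 2)/4 = 833/1024.

833/1024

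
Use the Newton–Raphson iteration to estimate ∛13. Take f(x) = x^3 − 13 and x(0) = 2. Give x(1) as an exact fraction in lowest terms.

f'(x) = 3x^2.
f(2) = −5, f'(2) = 12, so x(1) = 2 − (−5)/12 = 29/12.

29/12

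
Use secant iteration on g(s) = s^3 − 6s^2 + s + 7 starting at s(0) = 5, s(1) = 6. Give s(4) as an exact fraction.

9321238/1664941

g(5) = −13, g(6) = 13. s(2) = 6 − 13·(6 − 5)/(13 − (−13)) = 11/2.
g(6) = 13, g(11/2) = −21/8. s(3) = (11/2) − (−21/8)·((11/2) − 6)/((−21/8) − 13) = 698/125.
g(11/2) = −21/8, g(698/125) = −756483/1953125. s(4) = (698/125) − (−756483/1953125)·((698/125) − (11/2))/((−756483/1953125) − (−21/8)) = 9321238/1664941.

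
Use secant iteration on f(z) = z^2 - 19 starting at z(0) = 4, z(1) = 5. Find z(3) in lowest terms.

61/14

f(4) = -3, f(5) = 6. z(2) = 5 - 6·(5 - 4)/(6 - (-3)) = 13/3.
f(5) = 6, f(13/3) = -2/9. z(3) = (13/3) - (-2/9)·((13/3) - 5)/((-2/9) - 6) = 61/14.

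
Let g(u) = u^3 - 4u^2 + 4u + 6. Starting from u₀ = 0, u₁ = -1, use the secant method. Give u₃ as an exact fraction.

-88/115

g(0) = 6, g(-1) = -3. u₂ = (-1) - (-3)·((-1) - 0)/((-3) - 6) = -2/3.
g(-1) = -3, g(-2/3) = 34/27. u₃ = (-2/3) - (34/27)·((-2/3) - (-1))/((34/27) - (-3)) = -88/115.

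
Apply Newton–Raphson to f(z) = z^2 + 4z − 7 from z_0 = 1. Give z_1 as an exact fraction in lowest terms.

4/3

f'(z) = 2z + 4.
f(1) = −2, f'(1) = 6, so z_1 = 1 − (−2)/6 = 4/3.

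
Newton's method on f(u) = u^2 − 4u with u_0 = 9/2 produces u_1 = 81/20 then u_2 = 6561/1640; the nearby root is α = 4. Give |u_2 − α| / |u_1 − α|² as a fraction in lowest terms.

u_1 − α = 81/20 − 4 = 1/20, so |u_1 − α| = 1/20.
u_2 − α = 6561/1640 − 4 = 1/1640, so |u_2 − α| = 1/1640.
|u_1 − α|² = 1/400.
Ratio = (1/1640) / (1/400) = 10/41.

10/41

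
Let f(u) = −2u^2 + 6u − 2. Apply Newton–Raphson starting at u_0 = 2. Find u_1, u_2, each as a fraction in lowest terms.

u_1 = 3, u_2 = 8/3

f'(u) = −4u + 6.
f(2) = 2, f'(2) = −2, so u_1 = 2 − 2/(−2) = 3.
f(3) = −2, f'(3) = −6, so u_2 = 3 − (−2)/(−6) = 8/3.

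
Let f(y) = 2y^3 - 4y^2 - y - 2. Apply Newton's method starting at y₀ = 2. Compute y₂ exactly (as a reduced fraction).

f'(y) = 6y^2 - 8y - 1.
f(2) = -4, f'(2) = 7, so y₁ = 2 - (-4)/7 = 18/7.
f(18/7) = 1024/343, f'(18/7) = 887/49, so y₂ = (18/7) - (1024/343)/(887/49) = 14942/6209.

14942/6209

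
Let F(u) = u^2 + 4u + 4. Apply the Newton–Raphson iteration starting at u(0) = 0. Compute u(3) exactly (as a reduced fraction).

F'(u) = 2u + 4.
F(0) = 4, F'(0) = 4, so u(1) = 0 - 4/4 = -1.
F(-1) = 1, F'(-1) = 2, so u(2) = (-1) - 1/2 = -3/2.
F(-3/2) = 1/4, F'(-3/2) = 1, so u(3) = (-3/2) - (1/4)/1 = -7/4.

-7/4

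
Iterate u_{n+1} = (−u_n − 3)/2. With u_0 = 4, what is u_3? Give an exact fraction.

u_1 = (−4 − 3)/2 = −7/2.
u_2 = (−(−7/2) − 3)/2 = 1/4.
u_3 = (−(1/4) − 3)/2 = −13/8.

−13/8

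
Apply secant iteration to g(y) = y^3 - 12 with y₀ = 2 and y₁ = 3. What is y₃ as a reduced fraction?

g(2) = -4, g(3) = 15. y₂ = 3 - 15·(3 - 2)/(15 - (-4)) = 42/19.
g(3) = 15, g(42/19) = -8220/6859. y₃ = (42/19) - (-8220/6859)·((42/19) - 3)/((-8220/6859) - 15) = 5602/2469.

5602/2469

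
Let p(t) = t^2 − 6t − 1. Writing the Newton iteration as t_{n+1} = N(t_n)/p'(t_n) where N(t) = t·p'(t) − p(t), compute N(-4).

17

p'(t) = 2t − 6.
N(t) = t·p'(t) − p(t) = t·(2t − 6) − (t^2 − 6t − 1) = t^2 + 1.
N(-4) = 17.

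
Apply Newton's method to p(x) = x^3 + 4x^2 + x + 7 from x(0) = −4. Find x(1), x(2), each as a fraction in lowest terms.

p'(x) = 3x^2 + 8x + 1.
p(−4) = 3, p'(−4) = 17, so x(1) = (−4) − 3/17 = −71/17.
p(−71/17) = −1251/4913, p'(−71/17) = 5756/289, so x(2) = (−71/17) − (−1251/4913)/(5756/289) = −407425/97852.

x(1) = −71/17, x(2) = −407425/97852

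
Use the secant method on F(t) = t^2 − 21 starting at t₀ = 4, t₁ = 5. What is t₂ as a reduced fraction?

41/9

F(4) = −5, F(5) = 4. t₂ = 5 − 4·(5 − 4)/(4 − (−5)) = 41/9.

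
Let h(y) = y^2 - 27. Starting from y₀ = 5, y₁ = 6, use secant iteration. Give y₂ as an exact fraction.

57/11

h(5) = -2, h(6) = 9. y₂ = 6 - 9·(6 - 5)/(9 - (-2)) = 57/11.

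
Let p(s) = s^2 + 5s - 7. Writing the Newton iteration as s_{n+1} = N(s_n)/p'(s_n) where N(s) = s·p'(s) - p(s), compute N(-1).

p'(s) = 2s + 5.
N(s) = s·p'(s) - p(s) = s·(2s + 5) - (s^2 + 5s - 7) = s^2 + 7.
N(-1) = 8.

8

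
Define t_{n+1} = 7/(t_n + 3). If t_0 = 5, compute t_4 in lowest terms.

1043/664

t_1 = 7/(5 + 3) = 7/8.
t_2 = 7/(7/8 + 3) = 56/31.
t_3 = 7/(56/31 + 3) = 217/149.
t_4 = 7/(217/149 + 3) = 1043/664.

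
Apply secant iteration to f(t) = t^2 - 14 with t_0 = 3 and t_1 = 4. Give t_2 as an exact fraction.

f(3) = -5, f(4) = 2. t_2 = 4 - 2·(4 - 3)/(2 - (-5)) = 26/7.

26/7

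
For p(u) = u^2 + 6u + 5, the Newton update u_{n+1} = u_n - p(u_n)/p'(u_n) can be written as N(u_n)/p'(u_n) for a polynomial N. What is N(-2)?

p'(u) = 2u + 6.
N(u) = u·p'(u) - p(u) = u·(2u + 6) - (u^2 + 6u + 5) = u^2 - 5.
N(-2) = -1.

-1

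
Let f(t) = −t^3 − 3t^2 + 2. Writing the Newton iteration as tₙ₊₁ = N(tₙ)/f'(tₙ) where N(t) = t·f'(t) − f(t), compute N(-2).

2

f'(t) = −3t^2 − 6t.
N(t) = t·f'(t) − f(t) = t·(−3t^2 − 6t) − (−t^3 − 3t^2 + 2) = −2t^3 − 3t^2 − 2.
N(-2) = 2.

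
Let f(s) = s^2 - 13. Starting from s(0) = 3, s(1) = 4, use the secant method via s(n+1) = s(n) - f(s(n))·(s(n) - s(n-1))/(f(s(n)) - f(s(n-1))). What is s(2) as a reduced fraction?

f(3) = -4, f(4) = 3. s(2) = 4 - 3·(4 - 3)/(3 - (-4)) = 25/7.

25/7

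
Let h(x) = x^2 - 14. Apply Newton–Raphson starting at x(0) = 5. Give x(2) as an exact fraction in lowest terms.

2921/780

h'(x) = 2x.
h(5) = 11, h'(5) = 10, so x(1) = 5 - 11/10 = 39/10.
h(39/10) = 121/100, h'(39/10) = 39/5, so x(2) = (39/10) - (121/100)/(39/5) = 2921/780.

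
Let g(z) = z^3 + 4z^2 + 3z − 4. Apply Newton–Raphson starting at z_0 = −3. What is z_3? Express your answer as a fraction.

2033/3051

g'(z) = 3z^2 + 8z + 3.
g(−3) = −4, g'(−3) = 6, so z_1 = (−3) − (−4)/6 = −7/3.
g(−7/3) = −52/27, g'(−7/3) = 2/3, so z_2 = (−7/3) − (−52/27)/(2/3) = 5/9.
g(5/9) = −676/729, g'(5/9) = 226/27, so z_3 = (5/9) − (−676/729)/(226/27) = 2033/3051.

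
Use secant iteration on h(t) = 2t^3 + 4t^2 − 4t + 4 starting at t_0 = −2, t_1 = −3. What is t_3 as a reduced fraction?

h(−2) = 12, h(−3) = −2. t_2 = (−3) − (−2)·((−3) − (−2))/((−2) − 12) = −20/7.
h(−3) = −2, h(−20/7) = 492/343. t_3 = (−20/7) − (492/343)·((−20/7) − (−3))/((492/343) − (−2)) = −1718/589.

−1718/589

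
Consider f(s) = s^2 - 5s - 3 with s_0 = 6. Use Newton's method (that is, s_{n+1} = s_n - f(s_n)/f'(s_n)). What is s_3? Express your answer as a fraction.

f'(s) = 2s - 5.
f(6) = 3, f'(6) = 7, so s_1 = 6 - 3/7 = 39/7.
f(39/7) = 9/49, f'(39/7) = 43/7, so s_2 = (39/7) - (9/49)/(43/7) = 1668/301.
f(1668/301) = 81/90601, f'(1668/301) = 1831/301, so s_3 = (1668/301) - (81/90601)/(1831/301) = 3054027/551131.

3054027/551131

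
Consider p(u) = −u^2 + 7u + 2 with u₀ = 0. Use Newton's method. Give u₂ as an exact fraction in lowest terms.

−102/371

p'(u) = −2u + 7.
p(0) = 2, p'(0) = 7, so u₁ = 0 − 2/7 = −2/7.
p(−2/7) = −4/49, p'(−2/7) = 53/7, so u₂ = (−2/7) − (−4/49)/(53/7) = −102/371.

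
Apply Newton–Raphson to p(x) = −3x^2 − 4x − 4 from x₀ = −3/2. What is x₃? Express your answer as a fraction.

p'(x) = −6x − 4.
p(−3/2) = −19/4, p'(−3/2) = 5, so x₁ = (−3/2) − (−19/4)/5 = −11/20.
p(−11/20) = −1083/400, p'(−11/20) = −7/10, so x₂ = (−11/20) − (−1083/400)/(−7/10) = −1237/280.
p(−1237/280) = −3518667/78400, p'(−1237/280) = 3151/140, so x₃ = (−1237/280) − (−3518667/78400)/(3151/140) = −4276907/1764560.

−4276907/1764560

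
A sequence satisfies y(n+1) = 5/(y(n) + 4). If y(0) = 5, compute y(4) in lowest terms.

y(1) = 5/(5 + 4) = 5/9.
y(2) = 5/(5/9 + 4) = 45/41.
y(3) = 5/(45/41 + 4) = 205/209.
y(4) = 5/(205/209 + 4) = 1045/1041.

1045/1041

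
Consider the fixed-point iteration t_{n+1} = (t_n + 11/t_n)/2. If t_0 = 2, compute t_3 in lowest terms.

319201/96240

t_1 = (2 + 11/2)/2 = 15/4.
t_2 = (15/4 + 11/(15/4))/2 = 401/120.
t_3 = (401/120 + 11/(401/120))/2 = 319201/96240.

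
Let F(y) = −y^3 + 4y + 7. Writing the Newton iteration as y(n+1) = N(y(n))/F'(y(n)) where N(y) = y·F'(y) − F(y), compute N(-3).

47

F'(y) = −3y^2 + 4.
N(y) = y·F'(y) − F(y) = y·(−3y^2 + 4) − (−y^3 + 4y + 7) = −2y^3 − 7.
N(-3) = 47.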